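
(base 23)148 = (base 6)2525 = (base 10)629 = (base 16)275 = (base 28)md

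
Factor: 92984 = 2^3 * 59^1 * 197^1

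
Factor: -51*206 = -1*2^1*3^1*17^1*103^1 = -10506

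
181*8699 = 1574519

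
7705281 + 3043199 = 10748480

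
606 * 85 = 51510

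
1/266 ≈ 0.00376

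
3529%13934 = 3529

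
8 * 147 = 1176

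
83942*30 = 2518260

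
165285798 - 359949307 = -194663509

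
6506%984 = 602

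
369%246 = 123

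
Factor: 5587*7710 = 2^1*3^1*5^1*37^1*151^1*257^1 = 43075770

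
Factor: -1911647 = -1*19^1*100613^1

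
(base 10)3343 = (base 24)5j7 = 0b110100001111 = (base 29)3s8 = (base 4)310033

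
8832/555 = 2944/185 ≈ 15.91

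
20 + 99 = 119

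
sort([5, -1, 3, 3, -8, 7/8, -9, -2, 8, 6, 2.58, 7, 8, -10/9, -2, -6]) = [-9, -8, -6, -2, -2, -10/9, -1, 7/8, 2.58, 3, 3, 5, 6, 7, 8, 8]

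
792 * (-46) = -36432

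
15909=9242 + 6667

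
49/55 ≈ 0.891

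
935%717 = 218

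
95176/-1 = -95176 = -95176.00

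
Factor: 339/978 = 2^(-1) * 113^1 * 163^(-1) = 113/326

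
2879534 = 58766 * 49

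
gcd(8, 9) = 1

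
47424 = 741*64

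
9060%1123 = 76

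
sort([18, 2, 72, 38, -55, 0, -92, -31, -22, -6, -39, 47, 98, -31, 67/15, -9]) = [-92, -55, -39, -31, -31, -22, -9, -6, 0, 2, 67/15, 18, 38, 47, 72, 98]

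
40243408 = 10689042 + 29554366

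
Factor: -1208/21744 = -1*2^(-1)*3^(-2) = -1/18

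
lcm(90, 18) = 90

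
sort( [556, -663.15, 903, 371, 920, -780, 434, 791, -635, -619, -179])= [-780, -663.15, -635, -619, -179, 371, 434, 556, 791, 903, 920]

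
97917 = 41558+56359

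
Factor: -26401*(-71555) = 5^1*11^1*17^1*1301^1*1553^1 = 1889123555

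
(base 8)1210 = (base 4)22020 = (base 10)648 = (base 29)ma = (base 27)o0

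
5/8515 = 1/1703 ≈ 0.000587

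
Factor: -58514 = -1*2^1*17^1*1721^1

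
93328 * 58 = 5413024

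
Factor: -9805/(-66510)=2^(-1)*3^(-2)*37^1*53^1*739^(-1)=1961/13302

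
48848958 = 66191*738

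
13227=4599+8628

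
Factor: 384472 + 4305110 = 2^1*3^1*139^1*5623^1 = 4689582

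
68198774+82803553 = 151002327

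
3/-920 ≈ -0.00326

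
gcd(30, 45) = 15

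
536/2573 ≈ 0.208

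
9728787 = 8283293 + 1445494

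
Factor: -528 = -1*2^4*3^1*11^1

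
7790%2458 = 416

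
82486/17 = 4852 + 2/17 ≈ 4852.12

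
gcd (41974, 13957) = 1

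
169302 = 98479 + 70823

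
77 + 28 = 105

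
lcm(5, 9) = 45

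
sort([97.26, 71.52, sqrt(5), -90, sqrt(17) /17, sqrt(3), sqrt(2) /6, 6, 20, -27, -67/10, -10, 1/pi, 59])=[-90, -27, -10, -67/10, sqrt(2) /6, sqrt(17) /17, 1/pi, sqrt(3), sqrt(5), 6, 20, 59, 71.52, 97.26]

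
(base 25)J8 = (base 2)111100011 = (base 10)483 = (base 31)FI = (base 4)13203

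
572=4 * 143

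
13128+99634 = 112762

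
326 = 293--33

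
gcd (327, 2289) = 327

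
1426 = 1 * 1426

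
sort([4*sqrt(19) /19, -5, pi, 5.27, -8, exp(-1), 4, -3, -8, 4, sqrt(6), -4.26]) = [-8, -8, -5, -4.26, -3, exp(-1), 4*sqrt(19) /19, sqrt(6), pi, 4, 4, 5.27]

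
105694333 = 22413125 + 83281208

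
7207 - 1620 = 5587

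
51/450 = 17/150 ≈ 0.113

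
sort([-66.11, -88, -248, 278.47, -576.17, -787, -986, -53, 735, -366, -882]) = [-986, -882, -787, -576.17, -366, -248, -88, -66.11, -53, 278.47, 735]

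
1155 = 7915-6760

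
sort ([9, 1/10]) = [1/10, 9]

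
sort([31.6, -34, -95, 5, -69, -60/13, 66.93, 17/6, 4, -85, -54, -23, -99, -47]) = [-99, -95, -85, -69, -54, -47, -34, -23, -60/13, 17/6, 4, 5, 31.6, 66.93]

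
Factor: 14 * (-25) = -1 * 2^1 * 5^2 * 7^1 = -350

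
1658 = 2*829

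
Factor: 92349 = 3^2 * 31^1 * 331^1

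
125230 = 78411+46819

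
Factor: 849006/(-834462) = -1*3^(-3)*17^(-1)*467^1 = -467/459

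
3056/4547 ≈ 0.672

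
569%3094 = 569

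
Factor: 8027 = 23^1 * 349^1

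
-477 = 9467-9944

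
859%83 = 29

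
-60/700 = -3/35 ≈ -0.0857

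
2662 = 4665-2003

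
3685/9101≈0.405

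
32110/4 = 8027 + 1/2 = 8027.50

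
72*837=60264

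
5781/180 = 32 + 7/60 ≈ 32.12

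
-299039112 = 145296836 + -444335948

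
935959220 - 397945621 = 538013599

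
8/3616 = 1/452 ≈ 0.00221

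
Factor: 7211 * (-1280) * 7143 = -1 * 2^8 * 3^1 * 5^1 * 2381^1 * 7211^1 = -65930461440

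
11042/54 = 204 + 13/27 ≈ 204.48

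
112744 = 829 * 136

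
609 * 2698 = 1643082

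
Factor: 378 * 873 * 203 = 2^1 * 3^5 * 7^2 * 29^1 * 97^1 = 66988782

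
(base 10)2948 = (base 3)11001012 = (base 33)2nb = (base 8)5604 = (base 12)1858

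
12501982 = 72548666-60046684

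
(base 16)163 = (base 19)id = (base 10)355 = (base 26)dh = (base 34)af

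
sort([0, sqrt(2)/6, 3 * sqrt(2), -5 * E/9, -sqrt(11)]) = [-sqrt(11), -5 * E/9, 0, sqrt(2)/6, 3 * sqrt(2)]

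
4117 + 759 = 4876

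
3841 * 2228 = 8557748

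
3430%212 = 38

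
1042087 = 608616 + 433471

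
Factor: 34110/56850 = 3^1 * 5^(-1) = 3/5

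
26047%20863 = 5184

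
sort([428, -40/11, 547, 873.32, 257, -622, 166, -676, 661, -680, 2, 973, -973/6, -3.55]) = [-680, -676, -622, -973/6, -40/11, -3.55, 2, 166, 257, 428, 547, 661, 873.32, 973]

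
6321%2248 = 1825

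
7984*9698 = 77428832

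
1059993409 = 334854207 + 725139202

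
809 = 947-138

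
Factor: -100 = -1 * 2^2 * 5^2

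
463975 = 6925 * 67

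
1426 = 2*713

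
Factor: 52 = 2^2*13^1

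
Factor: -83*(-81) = 3^4*83^1 = 6723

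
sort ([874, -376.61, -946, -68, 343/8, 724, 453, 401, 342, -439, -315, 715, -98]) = [-946, -439, -376.61, -315, -98, -68, 343/8, 342, 401, 453, 715, 724, 874]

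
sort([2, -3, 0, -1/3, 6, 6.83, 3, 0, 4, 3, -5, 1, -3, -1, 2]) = [-5, -3, -3, -1, -1/3, 0, 0, 1, 2, 2, 3, 3, 4, 6, 6.83]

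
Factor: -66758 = -1*2^1*29^1*1151^1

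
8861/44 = 201 + 17/44 ≈ 201.39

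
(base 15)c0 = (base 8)264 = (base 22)84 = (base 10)180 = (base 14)cc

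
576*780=449280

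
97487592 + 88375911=185863503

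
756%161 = 112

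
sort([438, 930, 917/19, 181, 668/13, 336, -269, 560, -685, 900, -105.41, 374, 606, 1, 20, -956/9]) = [-685, -269, -956/9, -105.41, 1, 20, 917/19, 668/13, 181, 336, 374, 438, 560, 606, 900, 930]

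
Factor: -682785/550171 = -1*3^2*5^1*17^(-1)*15173^1*32363^(-1)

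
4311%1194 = 729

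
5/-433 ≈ -0.0115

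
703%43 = 15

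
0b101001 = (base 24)1h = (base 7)56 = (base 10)41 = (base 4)221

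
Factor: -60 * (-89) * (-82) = -1 * 2^3 * 3^1 * 5^1 * 41^1 * 89^1 = -437880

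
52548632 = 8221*6392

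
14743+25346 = 40089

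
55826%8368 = 5618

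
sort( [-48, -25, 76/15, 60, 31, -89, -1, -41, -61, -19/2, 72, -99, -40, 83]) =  [-99, -89, -61, -48, -41, -40, -25, -19/2, -1, 76/15, 31, 60, 72, 83]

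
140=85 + 55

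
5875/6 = 979 + 1/6 ≈ 979.17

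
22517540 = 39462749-16945209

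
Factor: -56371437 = -1*3^3*2087831^1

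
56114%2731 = 1494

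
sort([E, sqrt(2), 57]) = [sqrt(2), E, 57]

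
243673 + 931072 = 1174745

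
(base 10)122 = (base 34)3k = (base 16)7a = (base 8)172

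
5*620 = 3100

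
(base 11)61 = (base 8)103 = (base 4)1003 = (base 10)67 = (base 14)4b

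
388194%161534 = 65126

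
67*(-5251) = -351817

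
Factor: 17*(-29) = -1*17^1*29^1 = -493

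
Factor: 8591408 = 2^4 * 7^1 * 79^1 * 971^1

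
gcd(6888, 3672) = 24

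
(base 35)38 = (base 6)305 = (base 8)161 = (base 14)81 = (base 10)113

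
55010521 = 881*62441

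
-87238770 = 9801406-97040176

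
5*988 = 4940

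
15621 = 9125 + 6496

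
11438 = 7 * 1634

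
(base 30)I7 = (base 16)223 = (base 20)177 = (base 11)458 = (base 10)547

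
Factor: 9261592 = 2^3*1157699^1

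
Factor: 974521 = 929^1*1049^1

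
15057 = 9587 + 5470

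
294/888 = 49/148 ≈ 0.331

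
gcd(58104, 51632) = 8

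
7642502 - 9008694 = -1366192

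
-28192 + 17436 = -10756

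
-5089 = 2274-7363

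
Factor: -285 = -1*3^1*5^1*19^1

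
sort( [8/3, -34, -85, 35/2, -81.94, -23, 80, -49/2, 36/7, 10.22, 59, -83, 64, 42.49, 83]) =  [-85, -83, -81.94, -34, -49/2, -23, 8/3, 36/7, 10.22, 35/2, 42.49, 59, 64, 80, 83]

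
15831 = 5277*3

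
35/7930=7/1586 ≈ 0.00441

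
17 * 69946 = 1189082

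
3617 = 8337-4720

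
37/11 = 3+4/11 ≈ 3.36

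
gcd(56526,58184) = 2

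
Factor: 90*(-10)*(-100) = 2^4*3^2*5^4 = 90000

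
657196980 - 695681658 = -38484678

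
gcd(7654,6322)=2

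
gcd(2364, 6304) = 788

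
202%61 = 19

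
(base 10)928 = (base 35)qi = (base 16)3a0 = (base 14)4a4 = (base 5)12203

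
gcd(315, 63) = 63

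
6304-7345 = -1041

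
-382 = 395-777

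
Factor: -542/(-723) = 2^1 * 3^(-1) * 241^(-1) * 271^1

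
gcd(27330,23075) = 5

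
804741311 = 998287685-193546374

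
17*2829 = 48093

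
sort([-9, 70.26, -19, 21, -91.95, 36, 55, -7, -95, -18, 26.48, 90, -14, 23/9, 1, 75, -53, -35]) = [-95, -91.95, -53, -35, -19, -18, -14, -9, -7, 1, 23/9, 21, 26.48, 36, 55, 70.26, 75, 90]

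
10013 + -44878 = -34865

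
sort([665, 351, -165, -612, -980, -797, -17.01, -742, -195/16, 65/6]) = [-980, -797, -742, -612, -165, -17.01, -195/16, 65/6, 351, 665]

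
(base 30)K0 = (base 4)21120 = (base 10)600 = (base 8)1130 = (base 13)372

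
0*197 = 0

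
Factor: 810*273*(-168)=-1*2^4*3^6*5^1*7^2*13^1=-37149840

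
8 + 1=9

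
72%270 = 72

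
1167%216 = 87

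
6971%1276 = 591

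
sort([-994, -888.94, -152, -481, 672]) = [-994, -888.94, -481, -152, 672]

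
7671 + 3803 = 11474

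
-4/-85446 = 2/42723 ≈ 0.0000468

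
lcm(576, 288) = 576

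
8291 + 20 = 8311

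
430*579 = 248970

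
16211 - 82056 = -65845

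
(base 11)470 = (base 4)20301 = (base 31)i3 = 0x231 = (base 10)561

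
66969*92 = 6161148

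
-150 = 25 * (-6)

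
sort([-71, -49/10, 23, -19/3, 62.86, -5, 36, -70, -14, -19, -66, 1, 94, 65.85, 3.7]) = [-71, -70, -66, -19, -14, -19/3, -5, -49/10, 1, 3.7, 23, 36, 62.86, 65.85, 94]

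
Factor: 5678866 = 2^1*2839433^1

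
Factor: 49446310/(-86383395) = -1 * 2^1 * 3^(-3) * 7^(-1) * 91411^(-1) * 4944631^1 = -9889262/17276679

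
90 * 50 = 4500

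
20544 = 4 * 5136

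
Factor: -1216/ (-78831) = 2^6*3^ (-2)*461^ (-1) = 64/4149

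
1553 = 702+851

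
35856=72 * 498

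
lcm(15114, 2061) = 45342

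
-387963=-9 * 43107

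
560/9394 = 40/671 ≈ 0.0596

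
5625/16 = 351 + 9/16 ≈ 351.56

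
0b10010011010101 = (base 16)24d5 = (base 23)him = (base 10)9429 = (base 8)22325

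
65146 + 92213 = 157359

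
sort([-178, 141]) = [-178, 141]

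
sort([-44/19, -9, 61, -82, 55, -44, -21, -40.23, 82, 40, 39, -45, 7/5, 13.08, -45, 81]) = [-82, -45, -45, -44, -40.23, -21, -9, -44/19, 7/5, 13.08, 39, 40, 55, 61, 81, 82]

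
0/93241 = 0 = 0.00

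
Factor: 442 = 2^1*13^1*17^1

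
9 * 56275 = 506475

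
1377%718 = 659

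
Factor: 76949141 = 227^1 * 257^1 * 1319^1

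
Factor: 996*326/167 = 2^3*3^1*83^1*163^1*167^(-1) = 324696/167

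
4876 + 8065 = 12941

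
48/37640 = 6/4705 ≈ 0.00128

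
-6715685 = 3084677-9800362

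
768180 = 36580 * 21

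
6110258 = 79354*77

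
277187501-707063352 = -429875851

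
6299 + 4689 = 10988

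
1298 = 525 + 773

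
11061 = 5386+5675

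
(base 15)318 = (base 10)698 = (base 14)37c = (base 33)l5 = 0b1010111010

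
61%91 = 61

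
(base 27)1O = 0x33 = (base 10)51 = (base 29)1M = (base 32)1J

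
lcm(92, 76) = 1748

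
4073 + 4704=8777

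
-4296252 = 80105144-84401396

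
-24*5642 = -135408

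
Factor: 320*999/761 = 2^6*3^3*5^1*37^1*761^(-1) = 319680/761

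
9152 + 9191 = 18343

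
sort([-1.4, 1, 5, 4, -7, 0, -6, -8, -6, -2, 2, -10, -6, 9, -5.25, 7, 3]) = [-10, -8, -7, -6, -6, -6, -5.25, -2, -1.4, 0, 1, 2, 3, 4, 5, 7, 9]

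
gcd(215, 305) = 5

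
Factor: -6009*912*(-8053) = 2^4*3^2*19^1*2003^1*8053^1 = 44132115024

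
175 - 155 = 20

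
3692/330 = 11 + 31/165 ≈ 11.19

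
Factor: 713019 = 3^1*237673^1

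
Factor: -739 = -1 * 739^1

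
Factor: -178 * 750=-1 * 2^2 * 3^1 * 5^3 * 89^1=-133500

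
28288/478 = 59 + 43/239 ≈ 59.18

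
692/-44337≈-0.0156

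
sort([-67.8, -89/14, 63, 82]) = [-67.8, -89/14, 63, 82]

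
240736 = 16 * 15046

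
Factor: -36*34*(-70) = 2^4*3^2*5^1*7^1*17^1 = 85680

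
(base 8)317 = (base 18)b9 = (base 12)153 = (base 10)207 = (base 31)6l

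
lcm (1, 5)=5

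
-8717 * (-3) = 26151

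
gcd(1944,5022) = 162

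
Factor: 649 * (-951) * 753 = -1 * 3^2 * 11^1 * 59^1 * 251^1 * 317^1 = -464750847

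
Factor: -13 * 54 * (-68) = 2^3 * 3^3 * 13^1 * 17^1 = 47736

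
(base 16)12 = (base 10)18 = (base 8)22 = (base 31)i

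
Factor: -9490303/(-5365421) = 17^(-1)*83^1*109^1*1049^1*315613^(-1)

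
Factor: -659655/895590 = -1 * 2^(-1) * 3^(-1) * 31^(-1) * 137^1 = -137/186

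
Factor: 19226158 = 2^1*7^1*101^1*13597^1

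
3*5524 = 16572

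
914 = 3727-2813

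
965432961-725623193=239809768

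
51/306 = 1/6 ≈ 0.167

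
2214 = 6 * 369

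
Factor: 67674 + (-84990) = -1 * 2^2 * 3^2 * 13^1 * 37^1 = -17316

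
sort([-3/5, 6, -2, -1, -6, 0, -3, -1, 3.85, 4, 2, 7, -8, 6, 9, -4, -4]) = [-8, -6, -4, -4, -3, -2, -1, -1, -3/5, 0, 2, 3.85, 4, 6, 6, 7, 9]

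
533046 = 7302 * 73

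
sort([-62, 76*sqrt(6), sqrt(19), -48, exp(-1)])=[-62, -48, exp(-1), sqrt(19), 76*sqrt(6)]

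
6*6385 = 38310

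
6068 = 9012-2944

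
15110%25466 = 15110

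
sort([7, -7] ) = [-7, 7] 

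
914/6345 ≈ 0.144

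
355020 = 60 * 5917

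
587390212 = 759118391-171728179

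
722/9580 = 361/4790 ≈ 0.0754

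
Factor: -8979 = -1*3^1*41^1*73^1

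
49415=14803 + 34612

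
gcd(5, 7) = 1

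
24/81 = 8/27 ≈ 0.296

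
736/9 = 81 + 7/9 ≈ 81.78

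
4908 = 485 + 4423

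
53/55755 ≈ 0.000951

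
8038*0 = 0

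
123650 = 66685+56965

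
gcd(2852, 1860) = 124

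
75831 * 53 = 4019043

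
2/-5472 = -1/2736 ≈ -0.000365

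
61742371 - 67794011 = -6051640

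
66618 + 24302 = 90920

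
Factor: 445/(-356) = -1*2^(-2)*5^1 = -5/4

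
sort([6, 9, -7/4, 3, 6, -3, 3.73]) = [-3, -7/4, 3, 3.73, 6, 6, 9]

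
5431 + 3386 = 8817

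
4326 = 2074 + 2252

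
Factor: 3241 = 7^1 * 463^1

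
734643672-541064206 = 193579466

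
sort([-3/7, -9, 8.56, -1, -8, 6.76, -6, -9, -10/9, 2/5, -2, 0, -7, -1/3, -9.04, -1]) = [-9.04, -9, -9, -8, -7, -6, -2, -10/9, -1, -1, -3/7, -1/3, 0, 2/5, 6.76, 8.56]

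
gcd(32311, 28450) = 1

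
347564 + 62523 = 410087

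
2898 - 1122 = 1776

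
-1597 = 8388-9985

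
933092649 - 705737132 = 227355517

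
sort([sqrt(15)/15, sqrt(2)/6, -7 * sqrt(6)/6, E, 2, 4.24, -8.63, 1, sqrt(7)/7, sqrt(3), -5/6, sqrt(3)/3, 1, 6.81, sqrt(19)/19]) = [-8.63, -7 * sqrt(6)/6, -5/6, sqrt(19)/19, sqrt(2)/6, sqrt(15)/15, sqrt(7)/7, sqrt(3)/3, 1, 1, sqrt(3), 2, E, 4.24, 6.81]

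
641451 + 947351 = 1588802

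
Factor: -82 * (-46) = 2^2 * 23^1 * 41^1 = 3772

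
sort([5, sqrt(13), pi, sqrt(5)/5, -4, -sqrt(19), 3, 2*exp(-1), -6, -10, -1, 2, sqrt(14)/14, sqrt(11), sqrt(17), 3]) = [-10, -6, -sqrt(19), -4, -1, sqrt(14)/14, sqrt(5)/5, 2*exp(-1), 2, 3, 3, pi, sqrt(11), sqrt(13), sqrt(17), 5]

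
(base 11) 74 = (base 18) 49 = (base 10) 81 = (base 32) 2h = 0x51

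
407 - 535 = -128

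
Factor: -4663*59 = -1*59^1*4663^1 = -275117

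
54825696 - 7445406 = 47380290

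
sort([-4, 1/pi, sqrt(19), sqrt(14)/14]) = [-4, sqrt(14)/14, 1/pi, sqrt(19)]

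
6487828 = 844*7687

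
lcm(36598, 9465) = 548970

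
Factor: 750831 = 3^1*353^1*709^1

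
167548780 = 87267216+80281564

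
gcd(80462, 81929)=1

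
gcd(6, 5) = 1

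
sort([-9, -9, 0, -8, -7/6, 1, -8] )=[-9, -9, -8, -8, -7/6, 0, 1] 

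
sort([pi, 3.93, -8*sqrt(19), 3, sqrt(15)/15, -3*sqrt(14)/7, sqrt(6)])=[-8*sqrt(19), -3*sqrt(14)/7, sqrt(15)/15, sqrt(6), 3, pi, 3.93]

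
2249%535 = 109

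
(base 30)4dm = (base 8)7654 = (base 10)4012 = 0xfac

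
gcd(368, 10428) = 4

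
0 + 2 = 2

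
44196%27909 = 16287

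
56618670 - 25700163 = 30918507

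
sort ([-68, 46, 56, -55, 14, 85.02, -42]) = [-68, -55, -42, 14, 46, 56, 85.02]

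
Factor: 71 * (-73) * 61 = -1 * 61^1 * 71^1 * 73^1 = -316163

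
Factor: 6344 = 2^3 * 13^1 * 61^1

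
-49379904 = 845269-50225173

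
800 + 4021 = 4821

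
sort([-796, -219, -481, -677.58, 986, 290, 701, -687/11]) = [-796, -677.58, -481, -219, -687/11, 290, 701, 986]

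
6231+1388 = 7619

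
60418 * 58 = 3504244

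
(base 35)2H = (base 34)2J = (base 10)87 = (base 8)127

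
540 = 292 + 248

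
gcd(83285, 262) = 1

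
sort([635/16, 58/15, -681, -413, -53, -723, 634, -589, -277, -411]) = [-723, -681, -589, -413, -411, -277, -53, 58/15, 635/16, 634]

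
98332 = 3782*26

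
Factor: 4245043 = 11^2*35083^1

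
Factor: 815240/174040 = 19^(-1)*89^1 = 89/19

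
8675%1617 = 590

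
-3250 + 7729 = 4479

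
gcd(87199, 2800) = 7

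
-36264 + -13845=-50109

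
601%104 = 81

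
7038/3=2346=2346.00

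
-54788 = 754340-809128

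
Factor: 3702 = 2^1*3^1*617^1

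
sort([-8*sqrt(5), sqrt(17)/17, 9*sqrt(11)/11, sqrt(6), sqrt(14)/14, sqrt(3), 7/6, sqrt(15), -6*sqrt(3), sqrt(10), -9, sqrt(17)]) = [-8*sqrt(5), -6*sqrt(3), -9, sqrt(17)/17, sqrt(14)/14, 7/6, sqrt(3), sqrt(6), 9*sqrt(11)/11, sqrt(10), sqrt(15), sqrt(17)]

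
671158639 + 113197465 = 784356104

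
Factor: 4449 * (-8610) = -1 * 2^1 * 3^2 * 5^1 * 7^1 * 41^1 * 1483^1 = -38305890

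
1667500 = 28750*58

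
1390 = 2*695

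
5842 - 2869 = 2973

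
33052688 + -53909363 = -20856675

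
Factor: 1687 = 7^1 * 241^1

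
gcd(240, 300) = 60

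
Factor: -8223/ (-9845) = 3^1*5^ (-1)*11^ (-1)*179^ (-1)*2741^1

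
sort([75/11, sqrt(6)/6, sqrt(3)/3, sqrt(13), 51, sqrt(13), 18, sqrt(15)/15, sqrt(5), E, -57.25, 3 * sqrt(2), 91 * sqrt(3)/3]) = [-57.25, sqrt(15)/15, sqrt(6)/6, sqrt(3)/3, sqrt(5), E, sqrt(13), sqrt(13), 3 * sqrt(2), 75/11, 18, 51, 91 * sqrt(3)/3]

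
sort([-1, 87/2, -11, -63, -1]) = [-63, -11, -1, -1, 87/2]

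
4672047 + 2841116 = 7513163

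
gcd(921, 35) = 1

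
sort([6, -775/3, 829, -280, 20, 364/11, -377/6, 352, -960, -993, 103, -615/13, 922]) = [-993, -960, -280, -775/3, -377/6, -615/13, 6, 20, 364/11, 103, 352, 829, 922]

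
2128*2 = 4256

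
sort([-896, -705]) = [-896, -705]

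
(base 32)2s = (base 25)3h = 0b1011100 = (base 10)92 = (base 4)1130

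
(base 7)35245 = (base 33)8a7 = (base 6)105521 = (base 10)9049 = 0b10001101011001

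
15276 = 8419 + 6857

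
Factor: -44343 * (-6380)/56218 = 2^1 * 3^2 * 5^1 * 11^1 * 13^1 * 29^1 * 379^1 * 28109^(-1) = 141454170/28109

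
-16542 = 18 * (-919)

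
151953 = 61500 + 90453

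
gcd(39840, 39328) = 32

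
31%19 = 12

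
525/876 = 175/292 ≈ 0.599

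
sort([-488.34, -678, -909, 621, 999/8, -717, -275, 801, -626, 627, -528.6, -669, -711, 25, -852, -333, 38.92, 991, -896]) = [-909, -896, -852, -717, -711, -678, -669, -626, -528.6, -488.34, -333, -275, 25, 38.92, 999/8, 621, 627, 801, 991]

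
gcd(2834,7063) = 1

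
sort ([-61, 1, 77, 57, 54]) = [-61, 1, 54, 57, 77]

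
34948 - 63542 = -28594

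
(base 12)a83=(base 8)3003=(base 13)915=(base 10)1539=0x603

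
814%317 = 180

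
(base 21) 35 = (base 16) 44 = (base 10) 68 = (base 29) 2a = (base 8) 104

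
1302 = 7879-6577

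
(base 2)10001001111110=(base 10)8830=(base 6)104514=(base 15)293a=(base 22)i58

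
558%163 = 69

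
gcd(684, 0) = 684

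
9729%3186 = 171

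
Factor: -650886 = -1*2^1*3^1*83^1*1307^1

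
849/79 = 10 + 59/79 ≈ 10.75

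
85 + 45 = 130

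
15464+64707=80171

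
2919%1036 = 847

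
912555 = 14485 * 63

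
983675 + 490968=1474643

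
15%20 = 15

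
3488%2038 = 1450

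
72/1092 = 6/91 ≈ 0.0659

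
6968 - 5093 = 1875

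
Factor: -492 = -1*2^2*3^1*41^1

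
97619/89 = 1096 + 75/89 ≈ 1096.84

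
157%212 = 157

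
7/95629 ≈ 0.0000732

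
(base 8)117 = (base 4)1033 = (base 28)2n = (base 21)3g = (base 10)79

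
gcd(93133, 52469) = 1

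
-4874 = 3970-8844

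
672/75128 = 84/9391 ≈ 0.00894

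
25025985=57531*435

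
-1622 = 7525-9147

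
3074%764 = 18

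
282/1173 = 94/391 ≈ 0.240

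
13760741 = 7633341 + 6127400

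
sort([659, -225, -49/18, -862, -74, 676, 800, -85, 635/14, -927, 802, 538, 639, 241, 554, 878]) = [-927, -862, -225, -85, -74, -49/18, 635/14, 241, 538, 554, 639, 659, 676, 800, 802, 878]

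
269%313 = 269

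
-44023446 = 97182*(-453)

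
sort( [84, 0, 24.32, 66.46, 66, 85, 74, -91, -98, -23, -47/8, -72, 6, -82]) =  [-98, -91, -82, -72, -23, -47/8, 0, 6, 24.32, 66, 66.46, 74, 84, 85]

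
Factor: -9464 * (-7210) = 2^4 * 5^1 * 7^2 * 13^2 * 103^1 = 68235440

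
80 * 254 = 20320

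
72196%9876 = 3064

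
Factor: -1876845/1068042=-1*2^(-1)*5^1*17^(-1)*37^(-1)*211^1*283^(-1)*593^1=-625615/356014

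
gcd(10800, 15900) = 300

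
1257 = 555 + 702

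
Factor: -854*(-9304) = 2^4*7^1*61^1*1163^1 = 7945616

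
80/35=2+2/7 ≈ 2.29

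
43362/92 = 471 + 15/46 ≈ 471.33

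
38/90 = 19/45 ≈ 0.422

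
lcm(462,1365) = 30030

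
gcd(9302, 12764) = 2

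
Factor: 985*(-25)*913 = -1*5^3*11^1*83^1*197^1 = -22482625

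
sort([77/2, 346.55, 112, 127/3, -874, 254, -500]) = [-874, -500, 77/2, 127/3, 112, 254, 346.55]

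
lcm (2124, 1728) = 101952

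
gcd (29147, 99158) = 1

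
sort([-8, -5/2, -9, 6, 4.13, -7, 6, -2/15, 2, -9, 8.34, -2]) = [-9, -9, -8, -7, -5/2, -2, -2/15, 2, 4.13, 6, 6, 8.34]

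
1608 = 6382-4774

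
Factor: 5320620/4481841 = 2^2 * 3^2 * 5^1 * 7^(-1) * 13^(-1) * 59^1 * 167^1 * 16417^(-1) = 1773540/1493947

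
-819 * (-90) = 73710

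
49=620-571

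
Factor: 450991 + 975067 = 2^1 * 61^1 * 11689^1 = 1426058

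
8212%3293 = 1626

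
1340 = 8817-7477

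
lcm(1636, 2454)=4908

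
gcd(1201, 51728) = 1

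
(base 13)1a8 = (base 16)133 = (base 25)c7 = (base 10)307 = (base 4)10303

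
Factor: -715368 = -1 * 2^3 * 3^1 * 41^1 * 727^1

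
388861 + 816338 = 1205199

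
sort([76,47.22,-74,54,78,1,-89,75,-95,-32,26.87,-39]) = [-95,-89,-74,-39,-32,1,26.87,47.22,54,75,76,78]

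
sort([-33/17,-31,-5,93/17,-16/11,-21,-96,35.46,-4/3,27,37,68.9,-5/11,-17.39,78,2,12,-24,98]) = [-96,-31,-24,-21,-17.39,-5,-33/17,-16/11,-4/3,-5/11,2,93/17,12,27,35.46,37,68.9,78,98]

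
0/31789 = 0 = 0.00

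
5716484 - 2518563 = 3197921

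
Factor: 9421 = 9421^1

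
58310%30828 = 27482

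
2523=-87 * (-29)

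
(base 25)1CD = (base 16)3AA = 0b1110101010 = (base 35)QS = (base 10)938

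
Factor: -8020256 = -1 * 2^5 * 41^1 * 6113^1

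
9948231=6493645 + 3454586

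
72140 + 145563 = 217703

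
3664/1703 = 2 + 258/1703 ≈ 2.15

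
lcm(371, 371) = 371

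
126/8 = 15+3/4 = 15.75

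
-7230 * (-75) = 542250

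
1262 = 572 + 690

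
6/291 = 2/97 ≈ 0.0206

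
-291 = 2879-3170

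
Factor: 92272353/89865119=3^1*37^(-1)*2428787^(-1)*30757451^1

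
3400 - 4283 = -883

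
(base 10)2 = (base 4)2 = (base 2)10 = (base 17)2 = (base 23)2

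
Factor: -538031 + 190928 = -1 * 3^2 * 38567^1 = -347103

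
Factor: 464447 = 464447^1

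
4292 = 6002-1710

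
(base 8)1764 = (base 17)389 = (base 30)13m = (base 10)1012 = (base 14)524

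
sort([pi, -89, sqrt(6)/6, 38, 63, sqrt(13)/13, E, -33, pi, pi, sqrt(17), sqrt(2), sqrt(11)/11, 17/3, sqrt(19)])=[-89, -33, sqrt(13)/13, sqrt(11)/11, sqrt(6)/6, sqrt(2), E, pi, pi, pi, sqrt(17), sqrt(19), 17/3, 38, 63]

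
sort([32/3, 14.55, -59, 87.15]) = [-59, 32/3, 14.55, 87.15]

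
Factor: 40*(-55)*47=-1*2^3*5^2*11^1*47^1=-103400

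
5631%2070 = 1491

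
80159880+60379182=140539062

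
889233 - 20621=868612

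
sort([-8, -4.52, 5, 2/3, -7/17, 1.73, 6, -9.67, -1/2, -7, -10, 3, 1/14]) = [-10, -9.67, -8, -7, -4.52, -1/2, -7/17, 1/14, 2/3, 1.73, 3, 5, 6]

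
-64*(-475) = 30400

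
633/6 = 105 + 1/2 = 105.50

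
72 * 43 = 3096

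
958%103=31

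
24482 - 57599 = -33117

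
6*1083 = 6498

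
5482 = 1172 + 4310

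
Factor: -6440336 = -1*2^4*7^1*57503^1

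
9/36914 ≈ 0.000244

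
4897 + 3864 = 8761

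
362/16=181/8 ≈ 22.63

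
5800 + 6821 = 12621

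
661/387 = 1 + 274/387 ≈ 1.71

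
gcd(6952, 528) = 88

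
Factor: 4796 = 2^2 * 11^1 * 109^1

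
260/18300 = 13/915≈0.0142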